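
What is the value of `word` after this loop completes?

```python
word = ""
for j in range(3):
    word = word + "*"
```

Repeat '*' 3 times
`word` takes the values: "" → "*" → "**" → "***"

Answer: "***"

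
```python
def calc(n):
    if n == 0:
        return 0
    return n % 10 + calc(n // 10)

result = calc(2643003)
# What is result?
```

Sum of digits of 2643003: 3 + 0 + 0 + 3 + 4 + 6 + 2 = 18

Answer: 18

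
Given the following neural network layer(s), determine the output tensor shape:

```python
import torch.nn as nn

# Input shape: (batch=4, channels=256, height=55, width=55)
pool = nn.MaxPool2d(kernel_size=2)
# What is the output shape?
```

Input: (4, 256, 55, 55) -> Output: (4, 256, 27, 27)

Answer: (4, 256, 27, 27)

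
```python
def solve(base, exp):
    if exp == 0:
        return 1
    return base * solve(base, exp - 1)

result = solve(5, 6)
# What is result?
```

solve(5, 6) = 5 * 5 * 5 * 5 * 5 * 5 = 15625

Answer: 15625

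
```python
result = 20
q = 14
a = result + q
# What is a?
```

Trace:
`result = 20` → result = 20
`q = 14` → q = 14
`a = result + q` → a = 34
So a = 34

Answer: 34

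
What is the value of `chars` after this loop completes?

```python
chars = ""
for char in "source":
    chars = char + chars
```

Reverse 'source'
`chars` takes the values: "" → "s" → "os" → "uos" → "ruos" → "cruos" → "ecruos"

Answer: "ecruos"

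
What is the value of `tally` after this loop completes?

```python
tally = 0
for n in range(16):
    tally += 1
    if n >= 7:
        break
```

Loop breaks when n reaches 7, tally is 8
`tally` takes the values: 0 → 1 → 2 → 3 → 4 → 5 → 6 → 7 → 8

Answer: 8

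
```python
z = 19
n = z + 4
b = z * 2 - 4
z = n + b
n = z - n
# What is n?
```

Trace:
`z = 19` → z = 19
`n = z + 4` → n = 23
`b = z * 2 - 4` → b = 34
`z = n + b` → z = 57
`n = z - n` → n = 34
So n = 34

Answer: 34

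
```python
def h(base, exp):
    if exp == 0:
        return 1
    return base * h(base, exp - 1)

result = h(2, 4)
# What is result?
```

h(2, 4) = 2 * 2 * 2 * 2 = 16

Answer: 16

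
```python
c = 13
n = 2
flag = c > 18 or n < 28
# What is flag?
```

Trace:
`c = 13` → c = 13
`n = 2` → n = 2
`flag = c > 18 or n < 28` → flag = True
So flag = True

Answer: True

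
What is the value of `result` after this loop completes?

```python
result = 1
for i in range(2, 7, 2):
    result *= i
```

Product of even numbers 2 to 6
`result` takes the values: 1 → 2 → 8 → 48

Answer: 48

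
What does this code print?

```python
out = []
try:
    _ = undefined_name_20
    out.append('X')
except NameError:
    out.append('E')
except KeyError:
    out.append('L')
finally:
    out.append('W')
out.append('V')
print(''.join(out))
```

Execution trace: 'E' (except NameError) → 'W' (finally) → 'V' (after the try/except). Output: EWV

Answer: EWV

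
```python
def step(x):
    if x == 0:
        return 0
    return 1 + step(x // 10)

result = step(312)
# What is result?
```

Count of digits of 312: 3

Answer: 3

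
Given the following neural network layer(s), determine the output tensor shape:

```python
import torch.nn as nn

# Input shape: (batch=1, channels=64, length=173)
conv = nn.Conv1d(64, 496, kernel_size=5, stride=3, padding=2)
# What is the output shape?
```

Input: (1, 64, 173) -> Output: (1, 496, 58)

Answer: (1, 496, 58)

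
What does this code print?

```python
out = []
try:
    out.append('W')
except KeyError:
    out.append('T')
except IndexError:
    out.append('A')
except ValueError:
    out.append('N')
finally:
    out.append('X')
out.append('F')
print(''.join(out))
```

Execution trace: 'W' (try body, no exception) → 'X' (finally) → 'F' (after the try/except). Output: WXF

Answer: WXF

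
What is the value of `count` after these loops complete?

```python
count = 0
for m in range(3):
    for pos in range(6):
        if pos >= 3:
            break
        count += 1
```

Inner breaks at 3, outer runs 3 times
`count` takes the values: 0 → 1 → 2 → 3 → 4 → 5 → 6 → 7 → 8 → 9

Answer: 9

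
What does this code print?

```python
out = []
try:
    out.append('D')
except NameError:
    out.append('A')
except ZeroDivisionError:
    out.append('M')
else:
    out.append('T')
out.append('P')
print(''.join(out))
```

Execution trace: 'D' (try body, no exception) → 'T' (else) → 'P' (after the try/except). Output: DTP

Answer: DTP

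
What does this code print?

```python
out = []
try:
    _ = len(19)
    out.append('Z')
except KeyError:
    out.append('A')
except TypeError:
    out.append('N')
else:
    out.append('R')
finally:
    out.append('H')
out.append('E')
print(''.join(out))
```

Execution trace: 'N' (except TypeError) → 'H' (finally) → 'E' (after the try/except). Output: NHE

Answer: NHE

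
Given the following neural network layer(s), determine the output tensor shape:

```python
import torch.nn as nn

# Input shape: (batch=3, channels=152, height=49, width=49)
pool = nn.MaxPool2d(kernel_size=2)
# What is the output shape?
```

Input: (3, 152, 49, 49) -> Output: (3, 152, 24, 24)

Answer: (3, 152, 24, 24)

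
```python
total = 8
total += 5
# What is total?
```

Trace:
`total = 8` → total = 8
`total += 5` → total = 13
So total = 13

Answer: 13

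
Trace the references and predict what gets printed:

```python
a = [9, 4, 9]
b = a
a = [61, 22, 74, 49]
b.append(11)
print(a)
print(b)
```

Key concept: rebinding vs mutation: a is rebound to a new list, b still points at the original.
Step by step:
`a = [9, 4, 9]` → a = [9, 4, 9]
`b = a` → b = [9, 4, 9] (same object as a)
`a = [61, 22, 74, 49]` → a = [61, 22, 74, 49]
`b.append(11)` → b = [9, 4, 9, 11]
`print(a)` → prints [61, 22, 74, 49]
`print(b)` → prints [9, 4, 9, 11]

Answer:
[61, 22, 74, 49]
[9, 4, 9, 11]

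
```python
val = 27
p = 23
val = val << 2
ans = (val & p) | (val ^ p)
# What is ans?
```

Trace:
`val = 27` → val = 27
`p = 23` → p = 23
`val = val << 2` → val = 108
`ans = (val & p) | (val ^ p)` → ans = 127
So ans = 127

Answer: 127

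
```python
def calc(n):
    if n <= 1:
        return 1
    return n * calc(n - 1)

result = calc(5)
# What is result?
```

calc(5) = 5 * 4 * 3 * 2 * 1 = 120

Answer: 120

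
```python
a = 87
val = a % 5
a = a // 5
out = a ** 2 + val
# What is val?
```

Trace:
`a = 87` → a = 87
`val = a % 5` → val = 2
`a = a // 5` → a = 17
`out = a ** 2 + val` → out = 291
So val = 2

Answer: 2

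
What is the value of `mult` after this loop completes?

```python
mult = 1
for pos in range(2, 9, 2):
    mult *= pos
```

Product of even numbers 2 to 8
`mult` takes the values: 1 → 2 → 8 → 48 → 384

Answer: 384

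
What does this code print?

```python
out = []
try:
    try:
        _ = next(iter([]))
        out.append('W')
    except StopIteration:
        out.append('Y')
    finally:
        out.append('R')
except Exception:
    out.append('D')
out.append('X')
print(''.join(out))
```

Execution trace: 'Y' (inner except StopIteration) → 'R' (inner finally) → 'X' (after the try/except). Output: YRX

Answer: YRX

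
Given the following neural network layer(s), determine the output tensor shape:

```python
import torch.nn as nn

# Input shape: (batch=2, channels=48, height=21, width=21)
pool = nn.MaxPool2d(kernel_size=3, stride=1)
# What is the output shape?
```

Input: (2, 48, 21, 21) -> Output: (2, 48, 19, 19)

Answer: (2, 48, 19, 19)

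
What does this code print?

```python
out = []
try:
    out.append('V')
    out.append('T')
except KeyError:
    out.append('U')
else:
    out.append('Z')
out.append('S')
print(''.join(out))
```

Execution trace: 'V' (try body) → 'T' (try body, no exception) → 'Z' (else) → 'S' (after the try/except). Output: VTZS

Answer: VTZS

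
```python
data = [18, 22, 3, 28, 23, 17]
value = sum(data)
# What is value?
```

Trace:
`data = [18, 22, 3, 28, 23, 17]` → data = [18, 22, 3, 28, 23, 17]
`value = sum(data)` → value = 111
So value = 111

Answer: 111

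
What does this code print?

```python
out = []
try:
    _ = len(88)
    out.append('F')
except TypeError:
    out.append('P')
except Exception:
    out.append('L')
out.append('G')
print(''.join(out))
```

Execution trace: 'P' (except TypeError) → 'G' (after the try/except). Output: PG

Answer: PG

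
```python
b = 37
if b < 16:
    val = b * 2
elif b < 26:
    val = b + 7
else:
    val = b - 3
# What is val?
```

Trace:
`b = 37` → b = 37
`if b < 16: ...` → b < 16 is False, b < 26 is False, take else branch → val = 34
So val = 34

Answer: 34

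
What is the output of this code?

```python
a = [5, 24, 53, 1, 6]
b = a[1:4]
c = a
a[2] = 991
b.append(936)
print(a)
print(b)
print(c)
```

Key concept: slice vs alias.
Step by step:
`a = [5, 24, 53, 1, 6]` → a = [5, 24, 53, 1, 6]
`b = a[1:4]` → b = [24, 53, 1]
`c = a` → c = [5, 24, 53, 1, 6] (same object as a)
`a[2] = 991` → a = [5, 24, 991, 1, 6] (same object as c); c = [5, 24, 991, 1, 6] (same object as a)
`b.append(936)` → b = [24, 53, 1, 936]
`print(a)` → prints [5, 24, 991, 1, 6]
`print(b)` → prints [24, 53, 1, 936]
`print(c)` → prints [5, 24, 991, 1, 6]

Answer:
[5, 24, 991, 1, 6]
[24, 53, 1, 936]
[5, 24, 991, 1, 6]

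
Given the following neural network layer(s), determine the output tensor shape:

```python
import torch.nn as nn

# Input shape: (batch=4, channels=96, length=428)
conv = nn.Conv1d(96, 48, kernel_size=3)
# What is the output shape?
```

Input: (4, 96, 428) -> Output: (4, 48, 426)

Answer: (4, 48, 426)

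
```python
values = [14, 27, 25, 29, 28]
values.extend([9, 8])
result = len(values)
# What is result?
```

Trace:
`values = [14, 27, 25, 29, 28]` → values = [14, 27, 25, 29, 28]
`values.extend([9, 8])` → values = [14, 27, 25, 29, 28, 9, 8]
`result = len(values)` → result = 7
So result = 7

Answer: 7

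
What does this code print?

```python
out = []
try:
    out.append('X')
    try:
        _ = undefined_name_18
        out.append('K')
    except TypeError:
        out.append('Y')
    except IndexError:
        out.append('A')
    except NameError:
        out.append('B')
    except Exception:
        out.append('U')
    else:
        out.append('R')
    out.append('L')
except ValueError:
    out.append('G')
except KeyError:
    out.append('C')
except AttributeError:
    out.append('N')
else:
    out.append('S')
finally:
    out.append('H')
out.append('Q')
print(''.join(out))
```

Execution trace: 'X' (try body) → 'B' (inner except NameError) → 'L' (try body, no exception) → 'S' (else) → 'H' (finally) → 'Q' (after the try/except). Output: XBLSHQ

Answer: XBLSHQ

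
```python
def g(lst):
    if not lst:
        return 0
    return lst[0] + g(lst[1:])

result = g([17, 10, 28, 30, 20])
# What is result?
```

17 + 10 + 28 + 30 + 20 + 0 = 105

Answer: 105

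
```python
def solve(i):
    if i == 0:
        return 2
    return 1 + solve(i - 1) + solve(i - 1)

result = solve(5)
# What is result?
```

solve(i) = 1 + 2·solve(i-1), solve(0)=2. Closed form: (2+1)·2^5 - 1 = 95.

Answer: 95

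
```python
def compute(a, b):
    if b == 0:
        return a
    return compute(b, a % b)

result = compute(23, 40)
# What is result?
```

compute(23, 40) -> compute(40, 23) -> compute(23, 17) -> compute(17, 6) -> compute(6, 5) -> compute(5, 1) -> compute(1, 0) -> 1

Answer: 1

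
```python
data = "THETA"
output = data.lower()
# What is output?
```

Trace:
`data = "THETA"` → data = 'THETA'
`output = data.lower()` → output = 'theta'
So output = 'theta'

Answer: 'theta'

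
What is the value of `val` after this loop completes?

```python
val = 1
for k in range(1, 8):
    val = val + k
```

Start at 1, add 1 through 7
`val` takes the values: 1 → 2 → 4 → 7 → 11 → 16 → 22 → 29

Answer: 29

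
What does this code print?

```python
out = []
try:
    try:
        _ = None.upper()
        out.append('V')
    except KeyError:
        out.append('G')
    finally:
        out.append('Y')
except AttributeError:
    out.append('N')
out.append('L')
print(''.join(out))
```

Execution trace: 'Y' (finally) → 'N' (outer except AttributeError) → 'L' (after the try/except). Output: YNL

Answer: YNL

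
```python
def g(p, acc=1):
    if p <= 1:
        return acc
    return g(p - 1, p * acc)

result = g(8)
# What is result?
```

Accumulator trace (n, acc): (8, 1) -> (7, 8) -> (6, 56) -> (5, 336) -> (4, 1680) -> (3, 6720) -> (2, 20160) -> (1, 40320) -> return 40320

Answer: 40320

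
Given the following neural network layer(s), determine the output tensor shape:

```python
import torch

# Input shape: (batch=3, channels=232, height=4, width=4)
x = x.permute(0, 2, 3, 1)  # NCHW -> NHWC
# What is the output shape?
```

Input: (3, 232, 4, 4) -> Output: (3, 4, 4, 232)

Answer: (3, 4, 4, 232)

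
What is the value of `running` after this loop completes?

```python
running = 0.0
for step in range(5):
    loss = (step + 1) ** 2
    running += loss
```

Sum of squared losses 1² + 2² + ... + 5²
`running` takes the values: 0.0 → 1.0 → 5.0 → 14.0 → 30.0 → 55.0

Answer: 55.0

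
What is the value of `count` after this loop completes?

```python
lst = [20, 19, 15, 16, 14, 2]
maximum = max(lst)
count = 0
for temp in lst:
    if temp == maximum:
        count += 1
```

Count of max value 20 in [20, 19, 15, 16, 14, 2]
`count` takes the values: 0 → 1

Answer: 1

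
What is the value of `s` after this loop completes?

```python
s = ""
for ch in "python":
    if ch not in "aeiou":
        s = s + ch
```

Remove vowels from 'python'
`s` takes the values: "" → "p" → "py" → "pyt" → "pyth" → "pythn"

Answer: "pythn"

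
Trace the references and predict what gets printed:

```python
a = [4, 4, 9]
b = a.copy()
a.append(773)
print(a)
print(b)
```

Key concept: list.copy() creates independent copy.
Step by step:
`a = [4, 4, 9]` → a = [4, 4, 9]
`b = a.copy()` → b = [4, 4, 9]
`a.append(773)` → a = [4, 4, 9, 773]
`print(a)` → prints [4, 4, 9, 773]
`print(b)` → prints [4, 4, 9]

Answer:
[4, 4, 9, 773]
[4, 4, 9]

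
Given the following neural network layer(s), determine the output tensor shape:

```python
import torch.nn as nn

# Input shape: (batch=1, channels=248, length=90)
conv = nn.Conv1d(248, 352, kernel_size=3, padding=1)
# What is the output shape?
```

Input: (1, 248, 90) -> Output: (1, 352, 90)

Answer: (1, 352, 90)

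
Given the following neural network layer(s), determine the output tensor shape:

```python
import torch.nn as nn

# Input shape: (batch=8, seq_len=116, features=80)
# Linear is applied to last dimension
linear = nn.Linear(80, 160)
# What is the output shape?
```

Input: (8, 116, 80) -> Output: (8, 116, 160)

Answer: (8, 116, 160)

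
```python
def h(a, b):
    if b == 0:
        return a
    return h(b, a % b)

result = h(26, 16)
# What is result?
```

h(26, 16) -> h(16, 10) -> h(10, 6) -> h(6, 4) -> h(4, 2) -> h(2, 0) -> 2

Answer: 2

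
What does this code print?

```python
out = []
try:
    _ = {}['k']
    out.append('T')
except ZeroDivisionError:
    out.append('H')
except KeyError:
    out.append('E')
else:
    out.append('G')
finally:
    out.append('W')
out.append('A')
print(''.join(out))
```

Execution trace: 'E' (except KeyError) → 'W' (finally) → 'A' (after the try/except). Output: EWA

Answer: EWA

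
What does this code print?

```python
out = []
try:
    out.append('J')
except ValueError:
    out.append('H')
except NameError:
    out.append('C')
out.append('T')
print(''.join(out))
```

Execution trace: 'J' (try body, no exception) → 'T' (after the try/except). Output: JT

Answer: JT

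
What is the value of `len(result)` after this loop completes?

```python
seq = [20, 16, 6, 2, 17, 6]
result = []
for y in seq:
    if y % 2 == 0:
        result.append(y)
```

Count even numbers in [20, 16, 6, 2, 17, 6]
`result` takes the values: [] → [20] → [20, 16] → [20, 16, 6] → [20, 16, 6, 2] → [20, 16, 6, 2, 6]
So `len(result)` = 5

Answer: 5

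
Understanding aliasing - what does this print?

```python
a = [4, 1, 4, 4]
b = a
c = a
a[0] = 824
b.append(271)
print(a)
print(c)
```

Key concept: multiple aliases.
Step by step:
`a = [4, 1, 4, 4]` → a = [4, 1, 4, 4]
`b = a` → b = [4, 1, 4, 4] (same object as a)
`c = a` → c = [4, 1, 4, 4] (same object as a, b)
`a[0] = 824` → a = [824, 1, 4, 4] (same object as b, c); b = [824, 1, 4, 4] (same object as a, c); c = [824, 1, 4, 4] (same object as a, b)
`b.append(271)` → a = [824, 1, 4, 4, 271] (same object as b, c); b = [824, 1, 4, 4, 271] (same object as a, c); c = [824, 1, 4, 4, 271] (same object as a, b)
`print(a)` → prints [824, 1, 4, 4, 271]
`print(c)` → prints [824, 1, 4, 4, 271]

Answer:
[824, 1, 4, 4, 271]
[824, 1, 4, 4, 271]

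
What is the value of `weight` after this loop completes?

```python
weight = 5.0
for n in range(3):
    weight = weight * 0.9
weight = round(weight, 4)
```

Exponential decay: 5.0 * 0.9^3
`weight` takes the values: 5.0 → 4.5 → 4.05 → 3.645

Answer: 3.645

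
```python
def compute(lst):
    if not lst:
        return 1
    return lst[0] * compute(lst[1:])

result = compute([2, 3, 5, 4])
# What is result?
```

Product over [2, 3, 5, 4] = 2 * 3 * 5 * 4 = 120

Answer: 120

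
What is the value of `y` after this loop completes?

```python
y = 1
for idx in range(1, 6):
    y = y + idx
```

Start at 1, add 1 through 5
`y` takes the values: 1 → 2 → 4 → 7 → 11 → 16

Answer: 16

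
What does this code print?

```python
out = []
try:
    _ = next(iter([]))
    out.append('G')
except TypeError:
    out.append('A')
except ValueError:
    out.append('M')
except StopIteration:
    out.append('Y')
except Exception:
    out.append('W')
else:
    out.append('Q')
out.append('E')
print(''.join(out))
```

Execution trace: 'Y' (except StopIteration) → 'E' (after the try/except). Output: YE

Answer: YE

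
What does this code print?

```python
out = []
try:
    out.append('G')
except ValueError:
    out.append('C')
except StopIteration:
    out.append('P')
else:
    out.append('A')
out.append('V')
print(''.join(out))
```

Execution trace: 'G' (try body, no exception) → 'A' (else) → 'V' (after the try/except). Output: GAV

Answer: GAV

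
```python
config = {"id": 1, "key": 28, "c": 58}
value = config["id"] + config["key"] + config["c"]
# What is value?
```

Trace:
`config = {"id": 1, "key": 28, "c": 58}` → config = {'id': 1, 'key': 28, 'c': 58}
`value = config["id"] + config["key"] + config["c"]` → value = 87
So value = 87

Answer: 87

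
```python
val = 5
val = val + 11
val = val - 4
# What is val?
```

Trace:
`val = 5` → val = 5
`val = val + 11` → val = 16
`val = val - 4` → val = 12
So val = 12

Answer: 12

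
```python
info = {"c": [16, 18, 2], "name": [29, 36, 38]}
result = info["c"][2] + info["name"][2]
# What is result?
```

Trace:
`info = {"c": [16, 18, 2], "name": [29, 36, 38]}` → info = {'c': [16, 18, 2], 'name': [29, 36, 38]}
`result = info["c"][2] + info["name"][2]` → result = 40
So result = 40

Answer: 40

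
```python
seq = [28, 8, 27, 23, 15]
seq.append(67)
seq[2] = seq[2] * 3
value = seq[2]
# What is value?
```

Trace:
`seq = [28, 8, 27, 23, 15]` → seq = [28, 8, 27, 23, 15]
`seq.append(67)` → seq = [28, 8, 27, 23, 15, 67]
`seq[2] = seq[2] * 3` → seq = [28, 8, 81, 23, 15, 67]
`value = seq[2]` → value = 81
So value = 81

Answer: 81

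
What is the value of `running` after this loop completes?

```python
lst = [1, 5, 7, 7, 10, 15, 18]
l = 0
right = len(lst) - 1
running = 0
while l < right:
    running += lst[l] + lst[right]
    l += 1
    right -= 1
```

Sum of pairs from ends
`running` takes the values: 0 → 19 → 39 → 56

Answer: 56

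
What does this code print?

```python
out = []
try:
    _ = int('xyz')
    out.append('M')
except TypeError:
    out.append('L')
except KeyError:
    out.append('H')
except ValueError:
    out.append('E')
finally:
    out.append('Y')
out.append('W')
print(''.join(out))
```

Execution trace: 'E' (except ValueError) → 'Y' (finally) → 'W' (after the try/except). Output: EYW

Answer: EYW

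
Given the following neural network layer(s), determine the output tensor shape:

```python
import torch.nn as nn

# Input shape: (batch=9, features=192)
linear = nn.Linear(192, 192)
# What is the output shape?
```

Input: (9, 192) -> Output: (9, 192)

Answer: (9, 192)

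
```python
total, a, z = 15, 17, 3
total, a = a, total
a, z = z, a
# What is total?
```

Trace:
`total, a, z = 15, 17, 3` → total = 15; a = 17; z = 3
`total, a = a, total` → total = 17; a = 15
`a, z = z, a` → a = 3; z = 15
So total = 17

Answer: 17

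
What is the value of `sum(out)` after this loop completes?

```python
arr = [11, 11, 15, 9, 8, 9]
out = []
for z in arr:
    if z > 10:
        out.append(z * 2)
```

Sum of doubled values > 10
`out` takes the values: [] → [22] → [22, 22] → [22, 22, 30]
So `sum(out)` = 74

Answer: 74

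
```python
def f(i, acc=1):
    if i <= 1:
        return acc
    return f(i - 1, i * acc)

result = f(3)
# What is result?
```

Accumulator trace (n, acc): (3, 1) -> (2, 3) -> (1, 6) -> return 6

Answer: 6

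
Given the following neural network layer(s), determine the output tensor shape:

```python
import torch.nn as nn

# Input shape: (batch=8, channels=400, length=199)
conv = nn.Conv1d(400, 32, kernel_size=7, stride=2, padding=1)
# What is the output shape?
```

Input: (8, 400, 199) -> Output: (8, 32, 98)

Answer: (8, 32, 98)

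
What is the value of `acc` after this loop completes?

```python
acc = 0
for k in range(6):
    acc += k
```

Sum of 0 to 5 = 15
`acc` takes the values: 0 → 1 → 3 → 6 → 10 → 15

Answer: 15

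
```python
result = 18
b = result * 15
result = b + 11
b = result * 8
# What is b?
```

Trace:
`result = 18` → result = 18
`b = result * 15` → b = 270
`result = b + 11` → result = 281
`b = result * 8` → b = 2248
So b = 2248

Answer: 2248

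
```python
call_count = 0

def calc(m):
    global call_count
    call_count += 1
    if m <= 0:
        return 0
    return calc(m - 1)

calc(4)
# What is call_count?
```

Linear recursion stepping by 1: 5 calls from m=4 down to ≤0.

Answer: 5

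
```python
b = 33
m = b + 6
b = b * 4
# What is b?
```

Trace:
`b = 33` → b = 33
`m = b + 6` → m = 39
`b = b * 4` → b = 132
So b = 132

Answer: 132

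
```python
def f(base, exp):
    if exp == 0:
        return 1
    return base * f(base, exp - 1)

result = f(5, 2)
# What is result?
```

f(5, 2) = 5 * 5 = 25

Answer: 25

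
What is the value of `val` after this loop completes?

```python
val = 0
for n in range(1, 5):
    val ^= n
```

XOR of 1 to 4
`val` takes the values: 0 → 1 → 3 → 0 → 4

Answer: 4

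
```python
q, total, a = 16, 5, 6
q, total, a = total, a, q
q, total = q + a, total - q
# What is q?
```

Trace:
`q, total, a = 16, 5, 6` → q = 16; total = 5; a = 6
`q, total, a = total, a, q` → q = 5; total = 6; a = 16
`q, total = q + a, total - q` → q = 21; total = 1
So q = 21

Answer: 21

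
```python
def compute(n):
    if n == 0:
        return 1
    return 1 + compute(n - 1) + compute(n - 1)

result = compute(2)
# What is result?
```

compute(n) = 1 + 2·compute(n-1), compute(0)=1. Closed form: (1+1)·2^2 - 1 = 7.

Answer: 7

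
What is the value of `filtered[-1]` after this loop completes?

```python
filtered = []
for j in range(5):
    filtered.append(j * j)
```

Last element of squares 0 to 4
`filtered` takes the values: [] → [0] → [0, 1] → [0, 1, 4] → [0, 1, 4, 9] → [0, 1, 4, 9, 16]
So `filtered[-1]` = 16

Answer: 16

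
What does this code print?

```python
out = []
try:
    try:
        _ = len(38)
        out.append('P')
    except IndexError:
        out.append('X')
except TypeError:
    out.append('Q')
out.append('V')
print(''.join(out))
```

Execution trace: 'Q' (outer except TypeError) → 'V' (after the try/except). Output: QV

Answer: QV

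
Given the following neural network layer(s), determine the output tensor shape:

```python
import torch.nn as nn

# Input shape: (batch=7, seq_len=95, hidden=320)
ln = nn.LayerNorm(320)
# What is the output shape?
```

Input: (7, 95, 320) -> Output: (7, 95, 320)

Answer: (7, 95, 320)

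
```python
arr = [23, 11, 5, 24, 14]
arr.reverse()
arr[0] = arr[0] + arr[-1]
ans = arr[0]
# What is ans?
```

Trace:
`arr = [23, 11, 5, 24, 14]` → arr = [23, 11, 5, 24, 14]
`arr.reverse()` → arr = [14, 24, 5, 11, 23]
`arr[0] = arr[0] + arr[-1]` → arr = [37, 24, 5, 11, 23]
`ans = arr[0]` → ans = 37
So ans = 37

Answer: 37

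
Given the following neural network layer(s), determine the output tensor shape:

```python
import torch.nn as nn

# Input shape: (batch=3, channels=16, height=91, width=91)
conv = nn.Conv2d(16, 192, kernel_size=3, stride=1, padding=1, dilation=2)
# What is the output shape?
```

Input: (3, 16, 91, 91) -> Output: (3, 192, 89, 89)

Answer: (3, 192, 89, 89)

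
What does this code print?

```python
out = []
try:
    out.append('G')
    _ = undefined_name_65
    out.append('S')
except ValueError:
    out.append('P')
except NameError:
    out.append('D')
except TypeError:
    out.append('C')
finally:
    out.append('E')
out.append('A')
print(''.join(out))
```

Execution trace: 'G' (try body) → 'D' (except NameError) → 'E' (finally) → 'A' (after the try/except). Output: GDEA

Answer: GDEA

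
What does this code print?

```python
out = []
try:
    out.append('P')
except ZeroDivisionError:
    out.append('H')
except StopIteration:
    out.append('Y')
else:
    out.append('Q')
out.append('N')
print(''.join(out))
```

Execution trace: 'P' (try body, no exception) → 'Q' (else) → 'N' (after the try/except). Output: PQN

Answer: PQN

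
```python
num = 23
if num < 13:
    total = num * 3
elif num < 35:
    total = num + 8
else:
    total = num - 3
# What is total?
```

Trace:
`num = 23` → num = 23
`if num < 13: ...` → num < 13 is False, num < 35 is True → total = 31
So total = 31

Answer: 31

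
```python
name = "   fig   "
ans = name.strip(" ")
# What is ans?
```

Trace:
`name = "   fig   "` → name = '   fig   '
`ans = name.strip(" ")` → ans = 'fig'
So ans = 'fig'

Answer: 'fig'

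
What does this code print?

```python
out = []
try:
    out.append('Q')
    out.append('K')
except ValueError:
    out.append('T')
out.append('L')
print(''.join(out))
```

Execution trace: 'Q' (try body) → 'K' (try body, no exception) → 'L' (after the try/except). Output: QKL

Answer: QKL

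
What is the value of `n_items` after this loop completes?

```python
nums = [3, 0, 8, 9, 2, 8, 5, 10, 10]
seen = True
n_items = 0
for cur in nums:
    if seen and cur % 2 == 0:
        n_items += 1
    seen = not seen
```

Count even values at even positions
`n_items` takes the values: 0 → 1 → 2 → 3

Answer: 3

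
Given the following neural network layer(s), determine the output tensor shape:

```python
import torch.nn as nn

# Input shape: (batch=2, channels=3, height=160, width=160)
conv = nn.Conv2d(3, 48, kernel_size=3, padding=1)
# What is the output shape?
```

Input: (2, 3, 160, 160) -> Output: (2, 48, 160, 160)

Answer: (2, 48, 160, 160)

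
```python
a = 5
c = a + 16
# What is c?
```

Trace:
`a = 5` → a = 5
`c = a + 16` → c = 21
So c = 21

Answer: 21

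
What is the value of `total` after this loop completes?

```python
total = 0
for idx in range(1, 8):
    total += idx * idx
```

Sum of squares 1² to 7² = 140
`total` takes the values: 0 → 1 → 5 → 14 → 30 → 55 → 91 → 140

Answer: 140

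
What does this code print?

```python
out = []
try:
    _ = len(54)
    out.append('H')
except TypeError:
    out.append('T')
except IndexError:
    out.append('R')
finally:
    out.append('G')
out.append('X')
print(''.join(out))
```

Execution trace: 'T' (except TypeError) → 'G' (finally) → 'X' (after the try/except). Output: TGX

Answer: TGX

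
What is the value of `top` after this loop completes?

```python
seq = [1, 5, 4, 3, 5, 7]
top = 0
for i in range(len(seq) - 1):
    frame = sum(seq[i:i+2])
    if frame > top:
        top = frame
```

Max sum of 2-element window in [1, 5, 4, 3, 5, 7]
`top` takes the values: 0 → 6 → 9 → 12

Answer: 12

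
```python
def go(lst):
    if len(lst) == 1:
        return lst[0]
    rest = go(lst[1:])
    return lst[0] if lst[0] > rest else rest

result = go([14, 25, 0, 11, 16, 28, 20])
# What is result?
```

Recursive max over [14, 25, 0, 11, 16, 28, 20] = 28

Answer: 28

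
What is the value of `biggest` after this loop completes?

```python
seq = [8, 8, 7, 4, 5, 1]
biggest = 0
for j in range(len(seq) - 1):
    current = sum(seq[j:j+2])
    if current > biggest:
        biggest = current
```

Max sum of 2-element window in [8, 8, 7, 4, 5, 1]
`biggest` takes the values: 0 → 16

Answer: 16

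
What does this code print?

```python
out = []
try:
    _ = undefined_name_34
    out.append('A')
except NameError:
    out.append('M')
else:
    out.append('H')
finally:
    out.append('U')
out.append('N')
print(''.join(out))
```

Execution trace: 'M' (except NameError) → 'U' (finally) → 'N' (after the try/except). Output: MUN

Answer: MUN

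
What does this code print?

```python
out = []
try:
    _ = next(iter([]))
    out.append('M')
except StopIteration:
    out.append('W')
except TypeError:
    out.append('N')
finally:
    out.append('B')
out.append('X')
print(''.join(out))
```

Execution trace: 'W' (except StopIteration) → 'B' (finally) → 'X' (after the try/except). Output: WBX

Answer: WBX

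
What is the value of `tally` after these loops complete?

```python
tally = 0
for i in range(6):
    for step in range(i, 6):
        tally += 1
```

Upper triangle: 6 + 5 + ... + 1
`tally` takes the values: 0 → 1 → 2 → 3 → 4 → 5 → 6 → 7 → 8 → 9 → 10 → 11 → 12 → 13 → 14 → 15 → 16 → 17 → 18 → 19 → 20 → 21

Answer: 21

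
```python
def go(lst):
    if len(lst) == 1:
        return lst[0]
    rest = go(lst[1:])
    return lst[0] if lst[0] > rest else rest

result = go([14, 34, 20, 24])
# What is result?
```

Recursive max over [14, 34, 20, 24] = 34

Answer: 34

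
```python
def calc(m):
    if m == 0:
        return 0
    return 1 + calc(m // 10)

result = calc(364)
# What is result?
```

Count of digits of 364: 3

Answer: 3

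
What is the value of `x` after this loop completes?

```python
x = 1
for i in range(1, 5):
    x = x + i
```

Start at 1, add 1 through 4
`x` takes the values: 1 → 2 → 4 → 7 → 11

Answer: 11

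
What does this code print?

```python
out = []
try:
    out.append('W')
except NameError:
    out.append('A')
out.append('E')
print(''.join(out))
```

Execution trace: 'W' (try body, no exception) → 'E' (after the try/except). Output: WE

Answer: WE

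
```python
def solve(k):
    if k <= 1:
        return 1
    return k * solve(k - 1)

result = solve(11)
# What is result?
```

solve(11) = 11 * 10 * 9 * 8 * 7 * 6 * 5 * 4 * 3 * 2 * 1 = 39916800

Answer: 39916800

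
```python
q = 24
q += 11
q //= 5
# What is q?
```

Trace:
`q = 24` → q = 24
`q += 11` → q = 35
`q //= 5` → q = 7
So q = 7

Answer: 7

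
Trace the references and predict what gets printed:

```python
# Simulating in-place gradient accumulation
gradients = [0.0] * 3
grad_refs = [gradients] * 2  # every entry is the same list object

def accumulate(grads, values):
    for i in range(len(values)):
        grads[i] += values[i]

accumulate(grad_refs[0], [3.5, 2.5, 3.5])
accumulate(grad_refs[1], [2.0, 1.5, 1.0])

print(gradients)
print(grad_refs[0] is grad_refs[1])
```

Key concept: gradient accumulation aliasing.
Step by step:
`gradients = [0.0] * 3` → gradients = [0.0, 0.0, 0.0]
`grad_refs = [gradients] * 2` → grad_refs = [[0.0, 0.0, 0.0], [0.0, 0.0, 0.0]]
`accumulate(grad_refs[0], [3.5, 2.5, 3.5])` → gradients = [3.5, 2.5, 3.5]; grad_refs = [[3.5, 2.5, 3.5], [3.5, 2.5, 3.5]]
`accumulate(grad_refs[1], [2.0, 1.5, 1.0])` → gradients = [5.5, 4.0, 4.5]; grad_refs = [[5.5, 4.0, 4.5], [5.5, 4.0, 4.5]]
`print(gradients)` → prints [5.5, 4.0, 4.5]
`print(grad_refs[0] is grad_refs[1])` → prints True

Answer:
[5.5, 4.0, 4.5]
True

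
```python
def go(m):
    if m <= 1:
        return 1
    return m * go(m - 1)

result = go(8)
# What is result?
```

go(8) = 8 * 7 * 6 * 5 * 4 * 3 * 2 * 1 = 40320

Answer: 40320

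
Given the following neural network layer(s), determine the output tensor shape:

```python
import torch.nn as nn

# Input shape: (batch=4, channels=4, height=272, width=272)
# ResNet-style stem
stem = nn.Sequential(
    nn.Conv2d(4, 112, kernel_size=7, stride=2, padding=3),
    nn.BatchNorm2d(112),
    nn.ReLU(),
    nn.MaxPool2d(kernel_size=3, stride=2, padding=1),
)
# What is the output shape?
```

Input: (4, 4, 272, 272) -> after Conv2d 7x7 stride=2: (4, 112, 136, 136) -> Output: (4, 112, 68, 68)

Answer: (4, 112, 68, 68)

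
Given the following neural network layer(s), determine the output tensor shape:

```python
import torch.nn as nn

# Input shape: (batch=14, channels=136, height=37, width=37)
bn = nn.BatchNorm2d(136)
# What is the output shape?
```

Input: (14, 136, 37, 37) -> Output: (14, 136, 37, 37)

Answer: (14, 136, 37, 37)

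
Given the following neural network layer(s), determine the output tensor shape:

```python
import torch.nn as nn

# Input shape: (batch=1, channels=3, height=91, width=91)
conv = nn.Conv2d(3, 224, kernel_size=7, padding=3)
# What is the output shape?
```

Input: (1, 3, 91, 91) -> Output: (1, 224, 91, 91)

Answer: (1, 224, 91, 91)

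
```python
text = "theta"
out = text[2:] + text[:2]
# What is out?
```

Trace:
`text = "theta"` → text = 'theta'
`out = text[2:] + text[:2]` → out = 'etath'
So out = 'etath'

Answer: 'etath'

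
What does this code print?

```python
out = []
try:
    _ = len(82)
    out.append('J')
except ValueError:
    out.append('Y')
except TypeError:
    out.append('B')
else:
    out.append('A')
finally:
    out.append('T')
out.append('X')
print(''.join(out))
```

Execution trace: 'B' (except TypeError) → 'T' (finally) → 'X' (after the try/except). Output: BTX

Answer: BTX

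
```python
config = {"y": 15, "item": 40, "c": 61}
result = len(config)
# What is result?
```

Trace:
`config = {"y": 15, "item": 40, "c": 61}` → config = {'y': 15, 'item': 40, 'c': 61}
`result = len(config)` → result = 3
So result = 3

Answer: 3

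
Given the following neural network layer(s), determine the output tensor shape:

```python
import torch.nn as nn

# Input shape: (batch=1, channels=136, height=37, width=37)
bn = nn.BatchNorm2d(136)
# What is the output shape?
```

Input: (1, 136, 37, 37) -> Output: (1, 136, 37, 37)

Answer: (1, 136, 37, 37)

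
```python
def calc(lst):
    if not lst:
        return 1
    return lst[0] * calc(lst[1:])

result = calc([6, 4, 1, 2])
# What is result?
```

Product over [6, 4, 1, 2] = 6 * 4 * 1 * 2 = 48

Answer: 48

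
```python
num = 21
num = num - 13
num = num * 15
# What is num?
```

Trace:
`num = 21` → num = 21
`num = num - 13` → num = 8
`num = num * 15` → num = 120
So num = 120

Answer: 120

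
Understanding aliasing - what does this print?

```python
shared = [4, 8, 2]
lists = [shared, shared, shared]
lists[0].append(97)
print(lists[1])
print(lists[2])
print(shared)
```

Key concept: list of same reference.
Step by step:
`shared = [4, 8, 2]` → shared = [4, 8, 2]
`lists = [shared, shared, shared]` → lists = [[4, 8, 2], [4, 8, 2], [4, 8, 2]]
`lists[0].append(97)` → shared = [4, 8, 2, 97]; lists = [[4, 8, 2, 97], [4, 8, 2, 97], [4, 8, 2, 97]]
`print(lists[1])` → prints [4, 8, 2, 97]
`print(lists[2])` → prints [4, 8, 2, 97]
`print(shared)` → prints [4, 8, 2, 97]

Answer:
[4, 8, 2, 97]
[4, 8, 2, 97]
[4, 8, 2, 97]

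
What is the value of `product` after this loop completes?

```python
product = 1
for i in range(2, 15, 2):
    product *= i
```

Product of even numbers 2 to 14
`product` takes the values: 1 → 2 → 8 → 48 → 384 → 3840 → 46080 → 645120

Answer: 645120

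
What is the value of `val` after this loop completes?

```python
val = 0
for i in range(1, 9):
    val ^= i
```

XOR of 1 to 8
`val` takes the values: 0 → 1 → 3 → 0 → 4 → 1 → 7 → 0 → 8

Answer: 8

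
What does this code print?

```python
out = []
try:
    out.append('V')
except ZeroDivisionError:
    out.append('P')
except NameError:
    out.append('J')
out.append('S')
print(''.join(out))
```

Execution trace: 'V' (try body, no exception) → 'S' (after the try/except). Output: VS

Answer: VS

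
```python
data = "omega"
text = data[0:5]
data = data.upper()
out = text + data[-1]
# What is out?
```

Trace:
`data = "omega"` → data = 'omega'
`text = data[0:5]` → text = 'omega'
`data = data.upper()` → data = 'OMEGA'
`out = text + data[-1]` → out = 'omegaA'
So out = 'omegaA'

Answer: 'omegaA'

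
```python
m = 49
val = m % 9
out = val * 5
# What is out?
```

Trace:
`m = 49` → m = 49
`val = m % 9` → val = 4
`out = val * 5` → out = 20
So out = 20

Answer: 20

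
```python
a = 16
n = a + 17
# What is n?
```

Trace:
`a = 16` → a = 16
`n = a + 17` → n = 33
So n = 33

Answer: 33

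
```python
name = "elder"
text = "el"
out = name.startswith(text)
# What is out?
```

Trace:
`name = "elder"` → name = 'elder'
`text = "el"` → text = 'el'
`out = name.startswith(text)` → out = True
So out = True

Answer: True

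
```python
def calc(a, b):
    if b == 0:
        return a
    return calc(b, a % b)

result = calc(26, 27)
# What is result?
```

calc(26, 27) -> calc(27, 26) -> calc(26, 1) -> calc(1, 0) -> 1

Answer: 1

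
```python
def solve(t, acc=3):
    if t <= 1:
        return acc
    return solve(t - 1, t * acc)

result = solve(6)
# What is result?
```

Accumulator trace (n, acc): (6, 3) -> (5, 18) -> (4, 90) -> (3, 360) -> (2, 1080) -> (1, 2160) -> return 2160

Answer: 2160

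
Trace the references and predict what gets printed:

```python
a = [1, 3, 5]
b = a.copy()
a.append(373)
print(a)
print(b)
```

Key concept: list.copy() creates independent copy.
Step by step:
`a = [1, 3, 5]` → a = [1, 3, 5]
`b = a.copy()` → b = [1, 3, 5]
`a.append(373)` → a = [1, 3, 5, 373]
`print(a)` → prints [1, 3, 5, 373]
`print(b)` → prints [1, 3, 5]

Answer:
[1, 3, 5, 373]
[1, 3, 5]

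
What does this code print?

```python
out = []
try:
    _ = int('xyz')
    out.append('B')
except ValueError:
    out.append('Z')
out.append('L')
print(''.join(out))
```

Execution trace: 'Z' (except ValueError) → 'L' (after the try/except). Output: ZL

Answer: ZL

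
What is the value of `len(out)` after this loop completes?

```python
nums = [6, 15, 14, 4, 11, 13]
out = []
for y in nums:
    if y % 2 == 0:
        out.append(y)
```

Count even numbers in [6, 15, 14, 4, 11, 13]
`out` takes the values: [] → [6] → [6, 14] → [6, 14, 4]
So `len(out)` = 3

Answer: 3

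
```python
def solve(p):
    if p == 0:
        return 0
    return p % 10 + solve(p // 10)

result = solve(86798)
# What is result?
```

Sum of digits of 86798: 8 + 9 + 7 + 6 + 8 = 38

Answer: 38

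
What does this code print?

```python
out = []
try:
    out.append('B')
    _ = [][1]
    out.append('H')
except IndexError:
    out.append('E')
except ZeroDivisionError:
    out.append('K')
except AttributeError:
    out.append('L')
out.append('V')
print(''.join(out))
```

Execution trace: 'B' (try body) → 'E' (except IndexError) → 'V' (after the try/except). Output: BEV

Answer: BEV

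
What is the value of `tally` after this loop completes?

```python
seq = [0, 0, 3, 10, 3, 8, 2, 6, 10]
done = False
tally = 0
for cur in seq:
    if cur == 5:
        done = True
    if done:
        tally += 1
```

Count elements after first 5 in [0, 0, 3, 10, 3, 8, 2, 6, 10]
`tally` takes the values: 0

Answer: 0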